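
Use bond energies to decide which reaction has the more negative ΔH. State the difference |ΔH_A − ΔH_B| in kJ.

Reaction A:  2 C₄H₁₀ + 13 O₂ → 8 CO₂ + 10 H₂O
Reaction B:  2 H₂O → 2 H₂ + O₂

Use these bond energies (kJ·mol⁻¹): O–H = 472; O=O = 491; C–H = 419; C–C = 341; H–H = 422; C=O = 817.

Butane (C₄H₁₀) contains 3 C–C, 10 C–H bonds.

Reaction A:
  Bonds broken (reactants):
    C–C: 6 × 341 = 2046
    C–H: 20 × 419 = 8380
    O=O: 13 × 491 = 6383
    Σ(broken) = 16809 kJ
  Bonds formed (products):
    C=O: 16 × 817 = 13072
    O–H: 20 × 472 = 9440
    Σ(formed) = 22512 kJ
  ΔH_A = 16809 − 22512 = −5703 kJ
Reaction B:
  Bonds broken (reactants):
    O–H: 4 × 472 = 1888
    Σ(broken) = 1888 kJ
  Bonds formed (products):
    H–H: 2 × 422 = 844
    O=O: 1 × 491 = 491
    Σ(formed) = 1335 kJ
  ΔH_B = 1888 − 1335 = +553 kJ
ΔH_A − ΔH_B = −6256 kJ, so reaction A has the more negative ΔH; |ΔH_A − ΔH_B| = 6256 kJ.

Reaction A, by 6256 kJ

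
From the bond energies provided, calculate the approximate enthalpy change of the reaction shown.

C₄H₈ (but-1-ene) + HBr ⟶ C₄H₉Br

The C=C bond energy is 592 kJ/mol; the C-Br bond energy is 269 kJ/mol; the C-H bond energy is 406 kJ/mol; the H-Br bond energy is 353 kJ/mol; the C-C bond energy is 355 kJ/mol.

ΔH ≈ −85 kJ

Bonds broken (reactants):
  C-C: 2 × 355 = 710
  C-H: 8 × 406 = 3248
  C=C: 1 × 592 = 592
  H-Br: 1 × 353 = 353
  Σ(broken) = 4903 kJ
Bonds formed (products):
  C-Br: 1 × 269 = 269
  C-C: 3 × 355 = 1065
  C-H: 9 × 406 = 3654
  Σ(formed) = 4988 kJ
ΔH = Σ(broken) − Σ(formed) = 4903 − 4988 = −85 kJ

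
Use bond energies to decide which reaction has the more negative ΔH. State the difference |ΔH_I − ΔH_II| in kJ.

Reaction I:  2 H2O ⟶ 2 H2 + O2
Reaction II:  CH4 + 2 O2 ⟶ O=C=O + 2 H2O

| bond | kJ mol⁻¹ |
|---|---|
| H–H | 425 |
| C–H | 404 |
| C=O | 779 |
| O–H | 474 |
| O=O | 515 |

Reaction II, by 1339 kJ

Reaction I:
  Bonds broken (reactants):
    O–H: 4 × 474 = 1896
    Σ(broken) = 1896 kJ
  Bonds formed (products):
    H–H: 2 × 425 = 850
    O=O: 1 × 515 = 515
    Σ(formed) = 1365 kJ
  ΔH_I = 1896 − 1365 = +531 kJ
Reaction II:
  Bonds broken (reactants):
    C–H: 4 × 404 = 1616
    O=O: 2 × 515 = 1030
    Σ(broken) = 2646 kJ
  Bonds formed (products):
    C=O: 2 × 779 = 1558
    O–H: 4 × 474 = 1896
    Σ(formed) = 3454 kJ
  ΔH_II = 2646 − 3454 = −808 kJ
ΔH_I − ΔH_II = +1339 kJ, so reaction II has the more negative ΔH; |ΔH_I − ΔH_II| = 1339 kJ.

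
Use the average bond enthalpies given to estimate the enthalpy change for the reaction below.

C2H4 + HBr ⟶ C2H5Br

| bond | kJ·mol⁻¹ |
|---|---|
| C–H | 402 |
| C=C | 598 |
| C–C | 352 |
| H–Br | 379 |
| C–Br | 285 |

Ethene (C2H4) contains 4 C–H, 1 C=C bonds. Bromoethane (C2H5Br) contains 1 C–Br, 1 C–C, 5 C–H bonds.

Bonds broken (reactants):
  C–H: 4 × 402 = 1608
  C=C: 1 × 598 = 598
  H–Br: 1 × 379 = 379
  Σ(broken) = 2585 kJ
Bonds formed (products):
  C–Br: 1 × 285 = 285
  C–C: 1 × 352 = 352
  C–H: 5 × 402 = 2010
  Σ(formed) = 2647 kJ
ΔH = Σ(broken) − Σ(formed) = 2585 − 2647 = −62 kJ

ΔH ≈ −62 kJ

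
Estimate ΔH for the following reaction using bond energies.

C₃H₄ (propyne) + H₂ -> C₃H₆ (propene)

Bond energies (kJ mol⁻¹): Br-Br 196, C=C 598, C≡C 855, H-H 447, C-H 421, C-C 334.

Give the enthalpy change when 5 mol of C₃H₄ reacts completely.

Bonds broken (reactants):
  C≡C: 1 × 855 = 855
  C-C: 1 × 334 = 334
  C-H: 4 × 421 = 1684
  H-H: 1 × 447 = 447
  Σ(broken) = 3320 kJ
Bonds formed (products):
  C-C: 1 × 334 = 334
  C-H: 6 × 421 = 2526
  C=C: 1 × 598 = 598
  Σ(formed) = 3458 kJ
ΔH = Σ(broken) − Σ(formed) = 3320 − 3458 = −138 kJ
For 5× the reaction as written: 5 × (−138) = −690 kJ

ΔH = −690 kJ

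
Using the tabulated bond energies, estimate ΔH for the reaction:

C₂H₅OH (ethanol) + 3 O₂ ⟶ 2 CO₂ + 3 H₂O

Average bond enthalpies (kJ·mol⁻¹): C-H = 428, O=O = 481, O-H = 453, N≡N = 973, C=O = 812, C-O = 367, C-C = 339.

Bonds broken (reactants):
  C-C: 1 × 339 = 339
  C-H: 5 × 428 = 2140
  C-O: 1 × 367 = 367
  O-H: 1 × 453 = 453
  O=O: 3 × 481 = 1443
  Σ(broken) = 4742 kJ
Bonds formed (products):
  C=O: 4 × 812 = 3248
  O-H: 6 × 453 = 2718
  Σ(formed) = 5966 kJ
ΔH = Σ(broken) − Σ(formed) = 4742 − 5966 = −1224 kJ

ΔH ≈ −1224 kJ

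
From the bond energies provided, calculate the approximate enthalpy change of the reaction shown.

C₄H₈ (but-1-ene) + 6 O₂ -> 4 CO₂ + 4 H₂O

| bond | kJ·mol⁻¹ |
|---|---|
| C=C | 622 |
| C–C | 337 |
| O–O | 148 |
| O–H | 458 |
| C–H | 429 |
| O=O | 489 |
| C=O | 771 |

Bonds broken (reactants):
  C–C: 2 × 337 = 674
  C–H: 8 × 429 = 3432
  C=C: 1 × 622 = 622
  O=O: 6 × 489 = 2934
  Σ(broken) = 7662 kJ
Bonds formed (products):
  C=O: 8 × 771 = 6168
  O–H: 8 × 458 = 3664
  Σ(formed) = 9832 kJ
ΔH = Σ(broken) − Σ(formed) = 7662 − 9832 = −2170 kJ

ΔH ≈ −2170 kJ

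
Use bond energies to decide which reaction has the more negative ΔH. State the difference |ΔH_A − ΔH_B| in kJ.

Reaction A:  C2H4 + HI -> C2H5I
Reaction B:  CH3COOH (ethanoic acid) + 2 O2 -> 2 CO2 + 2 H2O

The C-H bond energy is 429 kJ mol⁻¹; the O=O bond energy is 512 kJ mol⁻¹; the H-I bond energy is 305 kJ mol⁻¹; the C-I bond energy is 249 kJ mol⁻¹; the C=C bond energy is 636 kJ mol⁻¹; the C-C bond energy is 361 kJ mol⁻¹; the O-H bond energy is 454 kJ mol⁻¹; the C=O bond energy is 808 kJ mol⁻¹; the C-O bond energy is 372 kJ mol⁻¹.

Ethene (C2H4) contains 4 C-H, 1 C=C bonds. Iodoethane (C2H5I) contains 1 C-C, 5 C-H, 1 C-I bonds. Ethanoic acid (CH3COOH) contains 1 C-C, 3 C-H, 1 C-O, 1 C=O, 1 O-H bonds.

Reaction B, by 644 kJ

Reaction A:
  Bonds broken (reactants):
    C-H: 4 × 429 = 1716
    C=C: 1 × 636 = 636
    H-I: 1 × 305 = 305
    Σ(broken) = 2657 kJ
  Bonds formed (products):
    C-C: 1 × 361 = 361
    C-H: 5 × 429 = 2145
    C-I: 1 × 249 = 249
    Σ(formed) = 2755 kJ
  ΔH_A = 2657 − 2755 = −98 kJ
Reaction B:
  Bonds broken (reactants):
    C-C: 1 × 361 = 361
    C-H: 3 × 429 = 1287
    C-O: 1 × 372 = 372
    C=O: 1 × 808 = 808
    O-H: 1 × 454 = 454
    O=O: 2 × 512 = 1024
    Σ(broken) = 4306 kJ
  Bonds formed (products):
    C=O: 4 × 808 = 3232
    O-H: 4 × 454 = 1816
    Σ(formed) = 5048 kJ
  ΔH_B = 4306 − 5048 = −742 kJ
ΔH_A − ΔH_B = +644 kJ, so reaction B has the more negative ΔH; |ΔH_A − ΔH_B| = 644 kJ.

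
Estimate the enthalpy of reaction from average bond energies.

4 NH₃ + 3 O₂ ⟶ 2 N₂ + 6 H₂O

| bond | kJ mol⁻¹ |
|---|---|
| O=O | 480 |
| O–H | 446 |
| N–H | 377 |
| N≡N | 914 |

ΔH ≈ −1216 kJ

Bonds broken (reactants):
  N–H: 12 × 377 = 4524
  O=O: 3 × 480 = 1440
  Σ(broken) = 5964 kJ
Bonds formed (products):
  N≡N: 2 × 914 = 1828
  O–H: 12 × 446 = 5352
  Σ(formed) = 7180 kJ
ΔH = Σ(broken) − Σ(formed) = 5964 − 7180 = −1216 kJ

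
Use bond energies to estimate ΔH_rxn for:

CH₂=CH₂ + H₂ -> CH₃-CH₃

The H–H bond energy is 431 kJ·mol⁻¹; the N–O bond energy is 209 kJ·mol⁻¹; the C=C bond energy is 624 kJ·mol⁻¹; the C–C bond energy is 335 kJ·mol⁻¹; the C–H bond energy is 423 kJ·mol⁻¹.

Bonds broken (reactants):
  C–H: 4 × 423 = 1692
  C=C: 1 × 624 = 624
  H–H: 1 × 431 = 431
  Σ(broken) = 2747 kJ
Bonds formed (products):
  C–C: 1 × 335 = 335
  C–H: 6 × 423 = 2538
  Σ(formed) = 2873 kJ
ΔH = Σ(broken) − Σ(formed) = 2747 − 2873 = −126 kJ

ΔH ≈ −126 kJ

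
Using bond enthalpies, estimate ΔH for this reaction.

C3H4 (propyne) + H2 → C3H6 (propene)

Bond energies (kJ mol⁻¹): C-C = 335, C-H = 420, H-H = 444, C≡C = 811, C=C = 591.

ΔH ≈ −176 kJ

Bonds broken (reactants):
  C≡C: 1 × 811 = 811
  C-C: 1 × 335 = 335
  C-H: 4 × 420 = 1680
  H-H: 1 × 444 = 444
  Σ(broken) = 3270 kJ
Bonds formed (products):
  C-C: 1 × 335 = 335
  C-H: 6 × 420 = 2520
  C=C: 1 × 591 = 591
  Σ(formed) = 3446 kJ
ΔH = Σ(broken) − Σ(formed) = 3270 − 3446 = −176 kJ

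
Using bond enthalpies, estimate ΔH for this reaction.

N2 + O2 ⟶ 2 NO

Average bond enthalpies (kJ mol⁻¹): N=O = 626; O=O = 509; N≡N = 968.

Bonds broken (reactants):
  N≡N: 1 × 968 = 968
  O=O: 1 × 509 = 509
  Σ(broken) = 1477 kJ
Bonds formed (products):
  N=O: 2 × 626 = 1252
  Σ(formed) = 1252 kJ
ΔH = Σ(broken) − Σ(formed) = 1477 − 1252 = +225 kJ

ΔH ≈ +225 kJ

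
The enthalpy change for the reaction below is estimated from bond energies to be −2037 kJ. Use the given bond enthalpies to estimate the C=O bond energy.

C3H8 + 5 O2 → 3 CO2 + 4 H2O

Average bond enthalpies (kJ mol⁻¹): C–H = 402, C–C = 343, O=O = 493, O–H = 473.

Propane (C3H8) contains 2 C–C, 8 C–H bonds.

Let D be the C=O bond energy.
Σ(broken) = 2×343 + 8×402 + 5×493 = 6367
Σ(formed) = 6×D + 8×473 = 3784 + 6D
ΔH = Σ(broken) − Σ(formed) = (6367) − (3784 + 6D) = +2583 − 6D
Setting this equal to −2037 kJ gives 6D = 4620, so D = 770 kJ/mol.

D(C=O) ≈ 770 kJ/mol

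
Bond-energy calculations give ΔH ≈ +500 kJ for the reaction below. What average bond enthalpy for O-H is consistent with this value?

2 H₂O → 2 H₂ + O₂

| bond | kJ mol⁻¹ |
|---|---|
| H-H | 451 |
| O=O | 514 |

Let D be the O-H bond energy.
Σ(broken) = 4×D = 4D
Σ(formed) = 2×451 + 1×514 = 1416
ΔH = Σ(broken) − Σ(formed) = (4D) − (1416) = −1416 + 4D
Setting this equal to +500 kJ gives 4D = 1916, so D = 479 kJ/mol.

D(O-H) ≈ 479 kJ/mol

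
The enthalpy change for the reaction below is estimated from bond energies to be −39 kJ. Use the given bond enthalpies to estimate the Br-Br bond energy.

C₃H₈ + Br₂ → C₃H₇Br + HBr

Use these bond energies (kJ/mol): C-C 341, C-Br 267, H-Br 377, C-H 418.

D(Br-Br) ≈ 187 kJ/mol

Let D be the Br-Br bond energy.
Σ(broken) = 1×D + 2×341 + 8×418 = 4026 + D
Σ(formed) = 1×267 + 2×341 + 7×418 + 1×377 = 4252
ΔH = Σ(broken) − Σ(formed) = (4026 + D) − (4252) = −226 + D
Setting this equal to −39 kJ gives D = 187 kJ/mol.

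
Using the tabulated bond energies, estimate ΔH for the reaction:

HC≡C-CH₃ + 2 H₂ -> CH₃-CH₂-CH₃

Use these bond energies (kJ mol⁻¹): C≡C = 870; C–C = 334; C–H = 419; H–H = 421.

Bonds broken (reactants):
  C≡C: 1 × 870 = 870
  C–C: 1 × 334 = 334
  C–H: 4 × 419 = 1676
  H–H: 2 × 421 = 842
  Σ(broken) = 3722 kJ
Bonds formed (products):
  C–C: 2 × 334 = 668
  C–H: 8 × 419 = 3352
  Σ(formed) = 4020 kJ
ΔH = Σ(broken) − Σ(formed) = 3722 − 4020 = −298 kJ

ΔH ≈ −298 kJ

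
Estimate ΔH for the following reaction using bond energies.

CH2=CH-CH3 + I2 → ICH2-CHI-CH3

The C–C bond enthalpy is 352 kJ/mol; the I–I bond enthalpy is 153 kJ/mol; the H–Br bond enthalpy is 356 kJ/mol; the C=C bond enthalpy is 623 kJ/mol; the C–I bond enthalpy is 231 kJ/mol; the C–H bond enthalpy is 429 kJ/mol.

Bonds broken (reactants):
  C–C: 1 × 352 = 352
  C–H: 6 × 429 = 2574
  C=C: 1 × 623 = 623
  I–I: 1 × 153 = 153
  Σ(broken) = 3702 kJ
Bonds formed (products):
  C–C: 2 × 352 = 704
  C–H: 6 × 429 = 2574
  C–I: 2 × 231 = 462
  Σ(formed) = 3740 kJ
ΔH = Σ(broken) − Σ(formed) = 3702 − 3740 = −38 kJ

ΔH ≈ −38 kJ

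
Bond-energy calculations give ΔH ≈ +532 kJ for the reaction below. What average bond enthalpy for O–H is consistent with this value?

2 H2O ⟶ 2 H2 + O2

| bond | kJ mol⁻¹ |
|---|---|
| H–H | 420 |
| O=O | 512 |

Let D be the O–H bond energy.
Σ(broken) = 4×D = 4D
Σ(formed) = 2×420 + 1×512 = 1352
ΔH = Σ(broken) − Σ(formed) = (4D) − (1352) = −1352 + 4D
Setting this equal to +532 kJ gives 4D = 1884, so D = 471 kJ/mol.

D(O–H) ≈ 471 kJ/mol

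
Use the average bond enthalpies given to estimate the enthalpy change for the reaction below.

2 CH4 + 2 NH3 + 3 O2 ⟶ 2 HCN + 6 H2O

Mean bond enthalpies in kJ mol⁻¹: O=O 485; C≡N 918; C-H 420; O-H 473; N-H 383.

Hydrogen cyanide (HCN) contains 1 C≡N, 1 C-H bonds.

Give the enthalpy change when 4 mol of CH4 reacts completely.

Bonds broken (reactants):
  C-H: 8 × 420 = 3360
  N-H: 6 × 383 = 2298
  O=O: 3 × 485 = 1455
  Σ(broken) = 7113 kJ
Bonds formed (products):
  C≡N: 2 × 918 = 1836
  C-H: 2 × 420 = 840
  O-H: 12 × 473 = 5676
  Σ(formed) = 8352 kJ
ΔH = Σ(broken) − Σ(formed) = 7113 − 8352 = −1239 kJ
For 2× the reaction as written: 2 × (−1239) = −2478 kJ

ΔH = −2478 kJ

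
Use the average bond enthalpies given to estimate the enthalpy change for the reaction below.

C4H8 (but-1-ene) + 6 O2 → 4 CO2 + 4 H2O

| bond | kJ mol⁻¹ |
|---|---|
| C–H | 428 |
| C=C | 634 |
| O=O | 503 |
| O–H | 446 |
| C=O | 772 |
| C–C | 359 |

Bonds broken (reactants):
  C–C: 2 × 359 = 718
  C–H: 8 × 428 = 3424
  C=C: 1 × 634 = 634
  O=O: 6 × 503 = 3018
  Σ(broken) = 7794 kJ
Bonds formed (products):
  C=O: 8 × 772 = 6176
  O–H: 8 × 446 = 3568
  Σ(formed) = 9744 kJ
ΔH = Σ(broken) − Σ(formed) = 7794 − 9744 = −1950 kJ

ΔH ≈ −1950 kJ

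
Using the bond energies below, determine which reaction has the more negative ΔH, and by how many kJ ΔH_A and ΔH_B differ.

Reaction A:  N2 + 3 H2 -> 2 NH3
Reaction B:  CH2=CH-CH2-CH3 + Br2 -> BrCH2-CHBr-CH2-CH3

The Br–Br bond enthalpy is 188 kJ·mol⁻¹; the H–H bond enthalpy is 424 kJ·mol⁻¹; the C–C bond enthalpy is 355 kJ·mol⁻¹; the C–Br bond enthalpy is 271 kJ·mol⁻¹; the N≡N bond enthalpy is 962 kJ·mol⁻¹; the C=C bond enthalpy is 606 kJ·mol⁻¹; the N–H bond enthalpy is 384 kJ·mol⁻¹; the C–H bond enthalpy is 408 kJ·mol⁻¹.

Reaction B, by 33 kJ

Reaction A:
  Bonds broken (reactants):
    H–H: 3 × 424 = 1272
    N≡N: 1 × 962 = 962
    Σ(broken) = 2234 kJ
  Bonds formed (products):
    N–H: 6 × 384 = 2304
    Σ(formed) = 2304 kJ
  ΔH_A = 2234 − 2304 = −70 kJ
Reaction B:
  Bonds broken (reactants):
    Br–Br: 1 × 188 = 188
    C–C: 2 × 355 = 710
    C–H: 8 × 408 = 3264
    C=C: 1 × 606 = 606
    Σ(broken) = 4768 kJ
  Bonds formed (products):
    C–Br: 2 × 271 = 542
    C–C: 3 × 355 = 1065
    C–H: 8 × 408 = 3264
    Σ(formed) = 4871 kJ
  ΔH_B = 4768 − 4871 = −103 kJ
ΔH_A − ΔH_B = +33 kJ, so reaction B has the more negative ΔH; |ΔH_A − ΔH_B| = 33 kJ.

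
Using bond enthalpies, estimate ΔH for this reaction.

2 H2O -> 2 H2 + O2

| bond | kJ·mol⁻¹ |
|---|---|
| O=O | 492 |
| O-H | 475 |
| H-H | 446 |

Bonds broken (reactants):
  O-H: 4 × 475 = 1900
  Σ(broken) = 1900 kJ
Bonds formed (products):
  H-H: 2 × 446 = 892
  O=O: 1 × 492 = 492
  Σ(formed) = 1384 kJ
ΔH = Σ(broken) − Σ(formed) = 1900 − 1384 = +516 kJ

ΔH ≈ +516 kJ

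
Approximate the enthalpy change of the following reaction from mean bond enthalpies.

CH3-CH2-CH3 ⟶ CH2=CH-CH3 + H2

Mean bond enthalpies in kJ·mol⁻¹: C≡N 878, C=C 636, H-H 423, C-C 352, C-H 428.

Bonds broken (reactants):
  C-C: 2 × 352 = 704
  C-H: 8 × 428 = 3424
  Σ(broken) = 4128 kJ
Bonds formed (products):
  C-C: 1 × 352 = 352
  C-H: 6 × 428 = 2568
  C=C: 1 × 636 = 636
  H-H: 1 × 423 = 423
  Σ(formed) = 3979 kJ
ΔH = Σ(broken) − Σ(formed) = 4128 − 3979 = +149 kJ

ΔH ≈ +149 kJ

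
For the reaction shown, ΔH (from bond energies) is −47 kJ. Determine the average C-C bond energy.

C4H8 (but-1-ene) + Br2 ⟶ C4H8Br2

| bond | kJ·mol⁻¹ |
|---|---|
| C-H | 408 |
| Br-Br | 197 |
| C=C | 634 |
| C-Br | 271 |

Let D be the C-C bond energy.
Σ(broken) = 1×197 + 2×D + 8×408 + 1×634 = 4095 + 2D
Σ(formed) = 2×271 + 3×D + 8×408 = 3806 + 3D
ΔH = Σ(broken) − Σ(formed) = (4095 + 2D) − (3806 + 3D) = +289 − D
Setting this equal to −47 kJ gives D = 336 kJ/mol.

D(C-C) ≈ 336 kJ/mol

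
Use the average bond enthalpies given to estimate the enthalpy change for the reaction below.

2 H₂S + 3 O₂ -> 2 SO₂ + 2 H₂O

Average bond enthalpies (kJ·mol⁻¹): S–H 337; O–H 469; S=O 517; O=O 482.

ΔH ≈ −1150 kJ

Bonds broken (reactants):
  O=O: 3 × 482 = 1446
  S–H: 4 × 337 = 1348
  Σ(broken) = 2794 kJ
Bonds formed (products):
  O–H: 4 × 469 = 1876
  S=O: 4 × 517 = 2068
  Σ(formed) = 3944 kJ
ΔH = Σ(broken) − Σ(formed) = 2794 − 3944 = −1150 kJ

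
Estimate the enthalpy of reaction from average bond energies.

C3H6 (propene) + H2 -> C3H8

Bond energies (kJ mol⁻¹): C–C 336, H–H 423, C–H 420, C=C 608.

Bonds broken (reactants):
  C–C: 1 × 336 = 336
  C–H: 6 × 420 = 2520
  C=C: 1 × 608 = 608
  H–H: 1 × 423 = 423
  Σ(broken) = 3887 kJ
Bonds formed (products):
  C–C: 2 × 336 = 672
  C–H: 8 × 420 = 3360
  Σ(formed) = 4032 kJ
ΔH = Σ(broken) − Σ(formed) = 3887 − 4032 = −145 kJ

ΔH ≈ −145 kJ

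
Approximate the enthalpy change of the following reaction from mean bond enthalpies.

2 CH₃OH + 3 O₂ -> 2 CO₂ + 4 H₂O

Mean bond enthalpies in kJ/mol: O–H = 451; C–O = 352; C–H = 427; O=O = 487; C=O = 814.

Bonds broken (reactants):
  C–H: 6 × 427 = 2562
  C–O: 2 × 352 = 704
  O–H: 2 × 451 = 902
  O=O: 3 × 487 = 1461
  Σ(broken) = 5629 kJ
Bonds formed (products):
  C=O: 4 × 814 = 3256
  O–H: 8 × 451 = 3608
  Σ(formed) = 6864 kJ
ΔH = Σ(broken) − Σ(formed) = 5629 − 6864 = −1235 kJ

ΔH ≈ −1235 kJ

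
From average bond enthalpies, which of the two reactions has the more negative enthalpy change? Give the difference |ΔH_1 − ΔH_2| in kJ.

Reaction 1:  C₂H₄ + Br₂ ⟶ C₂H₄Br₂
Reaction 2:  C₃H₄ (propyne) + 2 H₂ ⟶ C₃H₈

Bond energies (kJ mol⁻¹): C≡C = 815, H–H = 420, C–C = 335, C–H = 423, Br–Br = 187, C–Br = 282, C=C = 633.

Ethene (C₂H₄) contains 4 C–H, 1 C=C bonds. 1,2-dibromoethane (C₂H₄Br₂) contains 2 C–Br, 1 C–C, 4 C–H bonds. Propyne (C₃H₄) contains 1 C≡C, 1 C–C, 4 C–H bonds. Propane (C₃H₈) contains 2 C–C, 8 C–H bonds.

Reaction 1:
  Bonds broken (reactants):
    Br–Br: 1 × 187 = 187
    C–H: 4 × 423 = 1692
    C=C: 1 × 633 = 633
    Σ(broken) = 2512 kJ
  Bonds formed (products):
    C–Br: 2 × 282 = 564
    C–C: 1 × 335 = 335
    C–H: 4 × 423 = 1692
    Σ(formed) = 2591 kJ
  ΔH_1 = 2512 − 2591 = −79 kJ
Reaction 2:
  Bonds broken (reactants):
    C≡C: 1 × 815 = 815
    C–C: 1 × 335 = 335
    C–H: 4 × 423 = 1692
    H–H: 2 × 420 = 840
    Σ(broken) = 3682 kJ
  Bonds formed (products):
    C–C: 2 × 335 = 670
    C–H: 8 × 423 = 3384
    Σ(formed) = 4054 kJ
  ΔH_2 = 3682 − 4054 = −372 kJ
ΔH_1 − ΔH_2 = +293 kJ, so reaction 2 has the more negative ΔH; |ΔH_1 − ΔH_2| = 293 kJ.

Reaction 2, by 293 kJ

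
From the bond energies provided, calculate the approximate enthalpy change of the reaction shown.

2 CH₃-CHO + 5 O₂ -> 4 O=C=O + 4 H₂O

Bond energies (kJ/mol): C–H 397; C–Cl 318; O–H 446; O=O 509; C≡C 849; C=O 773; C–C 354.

Bonds broken (reactants):
  C–C: 2 × 354 = 708
  C–H: 8 × 397 = 3176
  C=O: 2 × 773 = 1546
  O=O: 5 × 509 = 2545
  Σ(broken) = 7975 kJ
Bonds formed (products):
  C=O: 8 × 773 = 6184
  O–H: 8 × 446 = 3568
  Σ(formed) = 9752 kJ
ΔH = Σ(broken) − Σ(formed) = 7975 − 9752 = −1777 kJ

ΔH ≈ −1777 kJ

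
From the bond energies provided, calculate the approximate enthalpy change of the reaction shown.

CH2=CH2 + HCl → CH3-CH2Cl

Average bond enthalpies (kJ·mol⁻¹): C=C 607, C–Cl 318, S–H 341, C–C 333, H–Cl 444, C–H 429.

Bonds broken (reactants):
  C–H: 4 × 429 = 1716
  C=C: 1 × 607 = 607
  H–Cl: 1 × 444 = 444
  Σ(broken) = 2767 kJ
Bonds formed (products):
  C–C: 1 × 333 = 333
  C–Cl: 1 × 318 = 318
  C–H: 5 × 429 = 2145
  Σ(formed) = 2796 kJ
ΔH = Σ(broken) − Σ(formed) = 2767 − 2796 = −29 kJ

ΔH ≈ −29 kJ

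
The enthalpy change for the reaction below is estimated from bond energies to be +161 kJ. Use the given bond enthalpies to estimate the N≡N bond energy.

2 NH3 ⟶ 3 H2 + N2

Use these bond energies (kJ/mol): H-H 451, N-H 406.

Let D be the N≡N bond energy.
Σ(broken) = 6×406 = 2436
Σ(formed) = 3×451 + 1×D = 1353 + D
ΔH = Σ(broken) − Σ(formed) = (2436) − (1353 + D) = +1083 − D
Setting this equal to +161 kJ gives D = 922 kJ/mol.

D(N≡N) ≈ 922 kJ/mol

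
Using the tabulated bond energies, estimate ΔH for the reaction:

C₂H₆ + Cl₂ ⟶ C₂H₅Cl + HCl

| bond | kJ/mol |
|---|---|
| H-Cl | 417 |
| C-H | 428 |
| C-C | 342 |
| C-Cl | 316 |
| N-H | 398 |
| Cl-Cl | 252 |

ΔH ≈ −53 kJ

Bonds broken (reactants):
  C-C: 1 × 342 = 342
  C-H: 6 × 428 = 2568
  Cl-Cl: 1 × 252 = 252
  Σ(broken) = 3162 kJ
Bonds formed (products):
  C-C: 1 × 342 = 342
  C-Cl: 1 × 316 = 316
  C-H: 5 × 428 = 2140
  H-Cl: 1 × 417 = 417
  Σ(formed) = 3215 kJ
ΔH = Σ(broken) − Σ(formed) = 3162 − 3215 = −53 kJ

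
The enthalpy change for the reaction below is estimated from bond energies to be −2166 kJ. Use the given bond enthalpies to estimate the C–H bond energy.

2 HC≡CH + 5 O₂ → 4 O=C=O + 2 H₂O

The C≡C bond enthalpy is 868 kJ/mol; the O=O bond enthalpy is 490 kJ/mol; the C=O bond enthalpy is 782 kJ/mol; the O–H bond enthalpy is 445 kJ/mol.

D(C–H) ≈ 421 kJ/mol

Let D be the C–H bond energy.
Σ(broken) = 2×868 + 4×D + 5×490 = 4186 + 4D
Σ(formed) = 8×782 + 4×445 = 8036
ΔH = Σ(broken) − Σ(formed) = (4186 + 4D) − (8036) = −3850 + 4D
Setting this equal to −2166 kJ gives 4D = 1684, so D = 421 kJ/mol.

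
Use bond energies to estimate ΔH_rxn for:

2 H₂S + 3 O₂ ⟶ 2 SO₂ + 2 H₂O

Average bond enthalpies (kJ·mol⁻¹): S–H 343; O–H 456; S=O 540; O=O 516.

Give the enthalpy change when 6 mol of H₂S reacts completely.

ΔH = −3192 kJ

Bonds broken (reactants):
  O=O: 3 × 516 = 1548
  S–H: 4 × 343 = 1372
  Σ(broken) = 2920 kJ
Bonds formed (products):
  O–H: 4 × 456 = 1824
  S=O: 4 × 540 = 2160
  Σ(formed) = 3984 kJ
ΔH = Σ(broken) − Σ(formed) = 2920 − 3984 = −1064 kJ
For 3× the reaction as written: 3 × (−1064) = −3192 kJ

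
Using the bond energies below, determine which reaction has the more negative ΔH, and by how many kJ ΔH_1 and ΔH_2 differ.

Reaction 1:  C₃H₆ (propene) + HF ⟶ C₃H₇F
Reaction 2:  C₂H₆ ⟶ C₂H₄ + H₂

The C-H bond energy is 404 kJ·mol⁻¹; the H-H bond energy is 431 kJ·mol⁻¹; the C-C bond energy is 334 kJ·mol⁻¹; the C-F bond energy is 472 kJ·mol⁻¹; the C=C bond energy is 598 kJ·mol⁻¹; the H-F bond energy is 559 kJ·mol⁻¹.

Reaction 1:
  Bonds broken (reactants):
    C-C: 1 × 334 = 334
    C-H: 6 × 404 = 2424
    C=C: 1 × 598 = 598
    H-F: 1 × 559 = 559
    Σ(broken) = 3915 kJ
  Bonds formed (products):
    C-C: 2 × 334 = 668
    C-F: 1 × 472 = 472
    C-H: 7 × 404 = 2828
    Σ(formed) = 3968 kJ
  ΔH_1 = 3915 − 3968 = −53 kJ
Reaction 2:
  Bonds broken (reactants):
    C-C: 1 × 334 = 334
    C-H: 6 × 404 = 2424
    Σ(broken) = 2758 kJ
  Bonds formed (products):
    C-H: 4 × 404 = 1616
    C=C: 1 × 598 = 598
    H-H: 1 × 431 = 431
    Σ(formed) = 2645 kJ
  ΔH_2 = 2758 − 2645 = +113 kJ
ΔH_1 − ΔH_2 = −166 kJ, so reaction 1 has the more negative ΔH; |ΔH_1 − ΔH_2| = 166 kJ.

Reaction 1, by 166 kJ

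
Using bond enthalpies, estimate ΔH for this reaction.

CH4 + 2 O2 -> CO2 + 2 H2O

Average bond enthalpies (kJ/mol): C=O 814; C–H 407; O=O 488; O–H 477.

Bonds broken (reactants):
  C–H: 4 × 407 = 1628
  O=O: 2 × 488 = 976
  Σ(broken) = 2604 kJ
Bonds formed (products):
  C=O: 2 × 814 = 1628
  O–H: 4 × 477 = 1908
  Σ(formed) = 3536 kJ
ΔH = Σ(broken) − Σ(formed) = 2604 − 3536 = −932 kJ

ΔH ≈ −932 kJ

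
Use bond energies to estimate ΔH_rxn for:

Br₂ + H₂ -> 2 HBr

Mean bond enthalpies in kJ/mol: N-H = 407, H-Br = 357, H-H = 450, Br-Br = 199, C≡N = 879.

Bonds broken (reactants):
  Br-Br: 1 × 199 = 199
  H-H: 1 × 450 = 450
  Σ(broken) = 649 kJ
Bonds formed (products):
  H-Br: 2 × 357 = 714
  Σ(formed) = 714 kJ
ΔH = Σ(broken) − Σ(formed) = 649 − 714 = −65 kJ

ΔH ≈ −65 kJ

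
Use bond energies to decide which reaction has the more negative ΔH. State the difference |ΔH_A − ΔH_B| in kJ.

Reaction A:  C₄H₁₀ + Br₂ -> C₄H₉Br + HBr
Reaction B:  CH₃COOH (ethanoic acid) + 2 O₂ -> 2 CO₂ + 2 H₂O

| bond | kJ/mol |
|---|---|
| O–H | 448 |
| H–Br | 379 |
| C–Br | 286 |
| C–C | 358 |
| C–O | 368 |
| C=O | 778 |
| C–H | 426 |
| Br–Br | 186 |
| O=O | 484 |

Reaction A:
  Bonds broken (reactants):
    Br–Br: 1 × 186 = 186
    C–C: 3 × 358 = 1074
    C–H: 10 × 426 = 4260
    Σ(broken) = 5520 kJ
  Bonds formed (products):
    C–Br: 1 × 286 = 286
    C–C: 3 × 358 = 1074
    C–H: 9 × 426 = 3834
    H–Br: 1 × 379 = 379
    Σ(formed) = 5573 kJ
  ΔH_A = 5520 − 5573 = −53 kJ
Reaction B:
  Bonds broken (reactants):
    C–C: 1 × 358 = 358
    C–H: 3 × 426 = 1278
    C–O: 1 × 368 = 368
    C=O: 1 × 778 = 778
    O–H: 1 × 448 = 448
    O=O: 2 × 484 = 968
    Σ(broken) = 4198 kJ
  Bonds formed (products):
    C=O: 4 × 778 = 3112
    O–H: 4 × 448 = 1792
    Σ(formed) = 4904 kJ
  ΔH_B = 4198 − 4904 = −706 kJ
ΔH_A − ΔH_B = +653 kJ, so reaction B has the more negative ΔH; |ΔH_A − ΔH_B| = 653 kJ.

Reaction B, by 653 kJ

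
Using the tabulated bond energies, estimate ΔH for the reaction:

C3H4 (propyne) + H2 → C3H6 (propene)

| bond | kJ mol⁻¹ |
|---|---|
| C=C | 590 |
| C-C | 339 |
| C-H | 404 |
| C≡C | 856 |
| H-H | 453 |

Bonds broken (reactants):
  C≡C: 1 × 856 = 856
  C-C: 1 × 339 = 339
  C-H: 4 × 404 = 1616
  H-H: 1 × 453 = 453
  Σ(broken) = 3264 kJ
Bonds formed (products):
  C-C: 1 × 339 = 339
  C-H: 6 × 404 = 2424
  C=C: 1 × 590 = 590
  Σ(formed) = 3353 kJ
ΔH = Σ(broken) − Σ(formed) = 3264 − 3353 = −89 kJ

ΔH ≈ −89 kJ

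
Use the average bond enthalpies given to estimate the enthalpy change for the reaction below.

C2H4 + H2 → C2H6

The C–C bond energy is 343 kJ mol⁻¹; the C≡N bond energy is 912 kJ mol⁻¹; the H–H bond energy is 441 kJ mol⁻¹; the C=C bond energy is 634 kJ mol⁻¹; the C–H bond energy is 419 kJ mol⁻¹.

Bonds broken (reactants):
  C–H: 4 × 419 = 1676
  C=C: 1 × 634 = 634
  H–H: 1 × 441 = 441
  Σ(broken) = 2751 kJ
Bonds formed (products):
  C–C: 1 × 343 = 343
  C–H: 6 × 419 = 2514
  Σ(formed) = 2857 kJ
ΔH = Σ(broken) − Σ(formed) = 2751 − 2857 = −106 kJ

ΔH ≈ −106 kJ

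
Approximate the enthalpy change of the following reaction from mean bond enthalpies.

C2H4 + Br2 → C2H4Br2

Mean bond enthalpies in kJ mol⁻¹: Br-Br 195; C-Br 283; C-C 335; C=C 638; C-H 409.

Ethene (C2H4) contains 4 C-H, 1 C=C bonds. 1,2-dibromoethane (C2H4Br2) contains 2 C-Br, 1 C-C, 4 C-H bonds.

Bonds broken (reactants):
  Br-Br: 1 × 195 = 195
  C-H: 4 × 409 = 1636
  C=C: 1 × 638 = 638
  Σ(broken) = 2469 kJ
Bonds formed (products):
  C-Br: 2 × 283 = 566
  C-C: 1 × 335 = 335
  C-H: 4 × 409 = 1636
  Σ(formed) = 2537 kJ
ΔH = Σ(broken) − Σ(formed) = 2469 − 2537 = −68 kJ

ΔH ≈ −68 kJ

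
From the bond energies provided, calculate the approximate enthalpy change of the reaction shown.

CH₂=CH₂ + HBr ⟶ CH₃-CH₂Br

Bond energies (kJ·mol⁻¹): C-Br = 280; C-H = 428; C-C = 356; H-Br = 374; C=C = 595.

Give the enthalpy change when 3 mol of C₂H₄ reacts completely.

Bonds broken (reactants):
  C-H: 4 × 428 = 1712
  C=C: 1 × 595 = 595
  H-Br: 1 × 374 = 374
  Σ(broken) = 2681 kJ
Bonds formed (products):
  C-Br: 1 × 280 = 280
  C-C: 1 × 356 = 356
  C-H: 5 × 428 = 2140
  Σ(formed) = 2776 kJ
ΔH = Σ(broken) − Σ(formed) = 2681 − 2776 = −95 kJ
For 3× the reaction as written: 3 × (−95) = −285 kJ

ΔH = −285 kJ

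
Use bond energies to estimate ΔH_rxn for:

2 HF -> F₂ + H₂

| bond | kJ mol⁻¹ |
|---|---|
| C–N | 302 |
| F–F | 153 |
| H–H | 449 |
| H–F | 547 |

ΔH ≈ +492 kJ

Bonds broken (reactants):
  H–F: 2 × 547 = 1094
  Σ(broken) = 1094 kJ
Bonds formed (products):
  F–F: 1 × 153 = 153
  H–H: 1 × 449 = 449
  Σ(formed) = 602 kJ
ΔH = Σ(broken) − Σ(formed) = 1094 − 602 = +492 kJ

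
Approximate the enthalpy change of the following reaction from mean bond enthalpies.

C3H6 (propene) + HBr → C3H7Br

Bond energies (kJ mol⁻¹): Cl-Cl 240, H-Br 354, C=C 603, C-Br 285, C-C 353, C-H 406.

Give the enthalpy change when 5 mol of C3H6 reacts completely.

ΔH = −435 kJ

Bonds broken (reactants):
  C-C: 1 × 353 = 353
  C-H: 6 × 406 = 2436
  C=C: 1 × 603 = 603
  H-Br: 1 × 354 = 354
  Σ(broken) = 3746 kJ
Bonds formed (products):
  C-Br: 1 × 285 = 285
  C-C: 2 × 353 = 706
  C-H: 7 × 406 = 2842
  Σ(formed) = 3833 kJ
ΔH = Σ(broken) − Σ(formed) = 3746 − 3833 = −87 kJ
For 5× the reaction as written: 5 × (−87) = −435 kJ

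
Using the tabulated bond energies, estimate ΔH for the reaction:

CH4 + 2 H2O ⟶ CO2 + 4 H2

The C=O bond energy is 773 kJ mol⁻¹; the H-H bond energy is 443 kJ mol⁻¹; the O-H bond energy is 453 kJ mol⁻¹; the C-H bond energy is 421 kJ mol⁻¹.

Bonds broken (reactants):
  C-H: 4 × 421 = 1684
  O-H: 4 × 453 = 1812
  Σ(broken) = 3496 kJ
Bonds formed (products):
  C=O: 2 × 773 = 1546
  H-H: 4 × 443 = 1772
  Σ(formed) = 3318 kJ
ΔH = Σ(broken) − Σ(formed) = 3496 − 3318 = +178 kJ

ΔH ≈ +178 kJ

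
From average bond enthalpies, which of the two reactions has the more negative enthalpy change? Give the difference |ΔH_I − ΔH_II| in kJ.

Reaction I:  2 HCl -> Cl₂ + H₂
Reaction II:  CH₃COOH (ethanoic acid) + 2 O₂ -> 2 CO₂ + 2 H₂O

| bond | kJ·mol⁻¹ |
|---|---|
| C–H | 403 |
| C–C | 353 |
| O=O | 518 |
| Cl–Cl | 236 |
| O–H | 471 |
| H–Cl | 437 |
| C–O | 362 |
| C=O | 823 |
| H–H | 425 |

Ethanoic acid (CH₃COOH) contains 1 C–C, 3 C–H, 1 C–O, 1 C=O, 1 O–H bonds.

Reaction II, by 1135 kJ

Reaction I:
  Bonds broken (reactants):
    H–Cl: 2 × 437 = 874
    Σ(broken) = 874 kJ
  Bonds formed (products):
    Cl–Cl: 1 × 236 = 236
    H–H: 1 × 425 = 425
    Σ(formed) = 661 kJ
  ΔH_I = 874 − 661 = +213 kJ
Reaction II:
  Bonds broken (reactants):
    C–C: 1 × 353 = 353
    C–H: 3 × 403 = 1209
    C–O: 1 × 362 = 362
    C=O: 1 × 823 = 823
    O–H: 1 × 471 = 471
    O=O: 2 × 518 = 1036
    Σ(broken) = 4254 kJ
  Bonds formed (products):
    C=O: 4 × 823 = 3292
    O–H: 4 × 471 = 1884
    Σ(formed) = 5176 kJ
  ΔH_II = 4254 − 5176 = −922 kJ
ΔH_I − ΔH_II = +1135 kJ, so reaction II has the more negative ΔH; |ΔH_I − ΔH_II| = 1135 kJ.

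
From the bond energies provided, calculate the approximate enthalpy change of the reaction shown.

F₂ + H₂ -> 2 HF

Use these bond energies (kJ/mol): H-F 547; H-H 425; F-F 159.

ΔH ≈ −510 kJ

Bonds broken (reactants):
  F-F: 1 × 159 = 159
  H-H: 1 × 425 = 425
  Σ(broken) = 584 kJ
Bonds formed (products):
  H-F: 2 × 547 = 1094
  Σ(formed) = 1094 kJ
ΔH = Σ(broken) − Σ(formed) = 584 − 1094 = −510 kJ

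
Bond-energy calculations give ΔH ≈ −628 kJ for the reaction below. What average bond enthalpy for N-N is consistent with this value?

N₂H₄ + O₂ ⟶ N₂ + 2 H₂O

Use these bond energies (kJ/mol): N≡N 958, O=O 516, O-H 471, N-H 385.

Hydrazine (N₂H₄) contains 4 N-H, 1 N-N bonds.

Let D be the N-N bond energy.
Σ(broken) = 4×385 + 1×D + 1×516 = 2056 + D
Σ(formed) = 1×958 + 4×471 = 2842
ΔH = Σ(broken) − Σ(formed) = (2056 + D) − (2842) = −786 + D
Setting this equal to −628 kJ gives D = 158 kJ/mol.

D(N-N) ≈ 158 kJ/mol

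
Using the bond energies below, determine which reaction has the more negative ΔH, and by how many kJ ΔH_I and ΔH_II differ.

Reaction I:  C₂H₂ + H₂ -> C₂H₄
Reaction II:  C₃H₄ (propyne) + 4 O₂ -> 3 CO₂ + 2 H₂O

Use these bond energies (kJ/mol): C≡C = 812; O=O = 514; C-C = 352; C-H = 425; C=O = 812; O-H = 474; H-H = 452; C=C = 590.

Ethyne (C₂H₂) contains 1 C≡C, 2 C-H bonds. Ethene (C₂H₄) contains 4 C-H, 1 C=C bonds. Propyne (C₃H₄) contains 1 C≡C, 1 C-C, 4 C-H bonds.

Reaction II, by 1672 kJ

Reaction I:
  Bonds broken (reactants):
    C≡C: 1 × 812 = 812
    C-H: 2 × 425 = 850
    H-H: 1 × 452 = 452
    Σ(broken) = 2114 kJ
  Bonds formed (products):
    C-H: 4 × 425 = 1700
    C=C: 1 × 590 = 590
    Σ(formed) = 2290 kJ
  ΔH_I = 2114 − 2290 = −176 kJ
Reaction II:
  Bonds broken (reactants):
    C≡C: 1 × 812 = 812
    C-C: 1 × 352 = 352
    C-H: 4 × 425 = 1700
    O=O: 4 × 514 = 2056
    Σ(broken) = 4920 kJ
  Bonds formed (products):
    C=O: 6 × 812 = 4872
    O-H: 4 × 474 = 1896
    Σ(formed) = 6768 kJ
  ΔH_II = 4920 − 6768 = −1848 kJ
ΔH_I − ΔH_II = +1672 kJ, so reaction II has the more negative ΔH; |ΔH_I − ΔH_II| = 1672 kJ.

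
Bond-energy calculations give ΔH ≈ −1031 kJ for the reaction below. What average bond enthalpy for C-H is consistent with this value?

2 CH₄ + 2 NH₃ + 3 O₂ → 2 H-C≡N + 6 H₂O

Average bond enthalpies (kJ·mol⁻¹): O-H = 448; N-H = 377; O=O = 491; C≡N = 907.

Let D be the C-H bond energy.
Σ(broken) = 8×D + 6×377 + 3×491 = 3735 + 8D
Σ(formed) = 2×907 + 2×D + 12×448 = 7190 + 2D
ΔH = Σ(broken) − Σ(formed) = (3735 + 8D) − (7190 + 2D) = −3455 + 6D
Setting this equal to −1031 kJ gives 6D = 2424, so D = 404 kJ/mol.

D(C-H) ≈ 404 kJ/mol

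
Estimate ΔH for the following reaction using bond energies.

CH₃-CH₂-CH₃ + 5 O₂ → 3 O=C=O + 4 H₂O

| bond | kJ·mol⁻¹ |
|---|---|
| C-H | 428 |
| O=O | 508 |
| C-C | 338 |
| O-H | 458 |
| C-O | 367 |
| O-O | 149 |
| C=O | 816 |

Bonds broken (reactants):
  C-C: 2 × 338 = 676
  C-H: 8 × 428 = 3424
  O=O: 5 × 508 = 2540
  Σ(broken) = 6640 kJ
Bonds formed (products):
  C=O: 6 × 816 = 4896
  O-H: 8 × 458 = 3664
  Σ(formed) = 8560 kJ
ΔH = Σ(broken) − Σ(formed) = 6640 − 8560 = −1920 kJ

ΔH ≈ −1920 kJ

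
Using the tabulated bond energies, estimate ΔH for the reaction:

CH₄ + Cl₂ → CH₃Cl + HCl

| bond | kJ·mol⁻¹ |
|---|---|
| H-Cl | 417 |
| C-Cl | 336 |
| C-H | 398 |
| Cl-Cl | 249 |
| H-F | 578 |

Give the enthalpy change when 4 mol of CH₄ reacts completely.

ΔH = −424 kJ

Bonds broken (reactants):
  C-H: 4 × 398 = 1592
  Cl-Cl: 1 × 249 = 249
  Σ(broken) = 1841 kJ
Bonds formed (products):
  C-Cl: 1 × 336 = 336
  C-H: 3 × 398 = 1194
  H-Cl: 1 × 417 = 417
  Σ(formed) = 1947 kJ
ΔH = Σ(broken) − Σ(formed) = 1841 − 1947 = −106 kJ
For 4× the reaction as written: 4 × (−106) = −424 kJ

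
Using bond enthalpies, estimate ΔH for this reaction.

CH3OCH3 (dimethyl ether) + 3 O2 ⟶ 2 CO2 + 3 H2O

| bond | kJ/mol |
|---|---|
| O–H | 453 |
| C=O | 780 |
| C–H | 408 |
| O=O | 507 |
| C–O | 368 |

ΔH ≈ −1133 kJ

Bonds broken (reactants):
  C–H: 6 × 408 = 2448
  C–O: 2 × 368 = 736
  O=O: 3 × 507 = 1521
  Σ(broken) = 4705 kJ
Bonds formed (products):
  C=O: 4 × 780 = 3120
  O–H: 6 × 453 = 2718
  Σ(formed) = 5838 kJ
ΔH = Σ(broken) − Σ(formed) = 4705 − 5838 = −1133 kJ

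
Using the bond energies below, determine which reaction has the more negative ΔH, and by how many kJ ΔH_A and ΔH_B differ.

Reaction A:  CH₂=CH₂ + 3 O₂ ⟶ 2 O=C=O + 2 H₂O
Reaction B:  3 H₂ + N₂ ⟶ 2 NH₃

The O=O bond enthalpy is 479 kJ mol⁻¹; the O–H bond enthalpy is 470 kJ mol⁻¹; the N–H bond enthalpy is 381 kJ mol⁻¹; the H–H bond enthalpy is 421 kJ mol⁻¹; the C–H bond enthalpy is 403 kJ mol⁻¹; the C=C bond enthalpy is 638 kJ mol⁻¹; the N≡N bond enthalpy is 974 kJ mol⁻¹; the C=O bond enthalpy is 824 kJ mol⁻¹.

Reaction A:
  Bonds broken (reactants):
    C–H: 4 × 403 = 1612
    C=C: 1 × 638 = 638
    O=O: 3 × 479 = 1437
    Σ(broken) = 3687 kJ
  Bonds formed (products):
    C=O: 4 × 824 = 3296
    O–H: 4 × 470 = 1880
    Σ(formed) = 5176 kJ
  ΔH_A = 3687 − 5176 = −1489 kJ
Reaction B:
  Bonds broken (reactants):
    H–H: 3 × 421 = 1263
    N≡N: 1 × 974 = 974
    Σ(broken) = 2237 kJ
  Bonds formed (products):
    N–H: 6 × 381 = 2286
    Σ(formed) = 2286 kJ
  ΔH_B = 2237 − 2286 = −49 kJ
ΔH_A − ΔH_B = −1440 kJ, so reaction A has the more negative ΔH; |ΔH_A − ΔH_B| = 1440 kJ.

Reaction A, by 1440 kJ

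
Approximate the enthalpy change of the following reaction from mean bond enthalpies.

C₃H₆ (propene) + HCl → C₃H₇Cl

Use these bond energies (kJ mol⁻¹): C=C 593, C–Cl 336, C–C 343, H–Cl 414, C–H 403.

ΔH ≈ −75 kJ

Bonds broken (reactants):
  C–C: 1 × 343 = 343
  C–H: 6 × 403 = 2418
  C=C: 1 × 593 = 593
  H–Cl: 1 × 414 = 414
  Σ(broken) = 3768 kJ
Bonds formed (products):
  C–C: 2 × 343 = 686
  C–Cl: 1 × 336 = 336
  C–H: 7 × 403 = 2821
  Σ(formed) = 3843 kJ
ΔH = Σ(broken) − Σ(formed) = 3768 − 3843 = −75 kJ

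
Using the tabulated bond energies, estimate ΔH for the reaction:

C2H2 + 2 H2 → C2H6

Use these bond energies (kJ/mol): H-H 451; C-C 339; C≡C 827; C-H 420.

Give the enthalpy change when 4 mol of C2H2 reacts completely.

ΔH = −1160 kJ

Bonds broken (reactants):
  C≡C: 1 × 827 = 827
  C-H: 2 × 420 = 840
  H-H: 2 × 451 = 902
  Σ(broken) = 2569 kJ
Bonds formed (products):
  C-C: 1 × 339 = 339
  C-H: 6 × 420 = 2520
  Σ(formed) = 2859 kJ
ΔH = Σ(broken) − Σ(formed) = 2569 − 2859 = −290 kJ
For 4× the reaction as written: 4 × (−290) = −1160 kJ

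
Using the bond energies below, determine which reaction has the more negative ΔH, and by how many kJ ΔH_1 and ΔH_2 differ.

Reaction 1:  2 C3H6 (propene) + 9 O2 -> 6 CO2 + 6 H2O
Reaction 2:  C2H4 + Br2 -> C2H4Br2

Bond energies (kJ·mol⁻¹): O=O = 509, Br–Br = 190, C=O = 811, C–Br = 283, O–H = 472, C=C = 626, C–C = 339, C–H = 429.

Reaction 1, by 3648 kJ

Reaction 1:
  Bonds broken (reactants):
    C–C: 2 × 339 = 678
    C–H: 12 × 429 = 5148
    C=C: 2 × 626 = 1252
    O=O: 9 × 509 = 4581
    Σ(broken) = 11659 kJ
  Bonds formed (products):
    C=O: 12 × 811 = 9732
    O–H: 12 × 472 = 5664
    Σ(formed) = 15396 kJ
  ΔH_1 = 11659 − 15396 = −3737 kJ
Reaction 2:
  Bonds broken (reactants):
    Br–Br: 1 × 190 = 190
    C–H: 4 × 429 = 1716
    C=C: 1 × 626 = 626
    Σ(broken) = 2532 kJ
  Bonds formed (products):
    C–Br: 2 × 283 = 566
    C–C: 1 × 339 = 339
    C–H: 4 × 429 = 1716
    Σ(formed) = 2621 kJ
  ΔH_2 = 2532 − 2621 = −89 kJ
ΔH_1 − ΔH_2 = −3648 kJ, so reaction 1 has the more negative ΔH; |ΔH_1 − ΔH_2| = 3648 kJ.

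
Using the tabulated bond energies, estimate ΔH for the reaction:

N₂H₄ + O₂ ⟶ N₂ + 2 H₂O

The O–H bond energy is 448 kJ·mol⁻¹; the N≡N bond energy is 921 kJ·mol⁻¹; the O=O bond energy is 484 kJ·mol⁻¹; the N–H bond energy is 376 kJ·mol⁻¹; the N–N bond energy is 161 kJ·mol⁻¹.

Bonds broken (reactants):
  N–H: 4 × 376 = 1504
  N–N: 1 × 161 = 161
  O=O: 1 × 484 = 484
  Σ(broken) = 2149 kJ
Bonds formed (products):
  N≡N: 1 × 921 = 921
  O–H: 4 × 448 = 1792
  Σ(formed) = 2713 kJ
ΔH = Σ(broken) − Σ(formed) = 2149 − 2713 = −564 kJ

ΔH ≈ −564 kJ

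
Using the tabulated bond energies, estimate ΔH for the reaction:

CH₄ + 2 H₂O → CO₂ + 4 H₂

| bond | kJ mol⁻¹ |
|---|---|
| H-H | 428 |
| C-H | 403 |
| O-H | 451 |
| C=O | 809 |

ΔH ≈ +86 kJ

Bonds broken (reactants):
  C-H: 4 × 403 = 1612
  O-H: 4 × 451 = 1804
  Σ(broken) = 3416 kJ
Bonds formed (products):
  C=O: 2 × 809 = 1618
  H-H: 4 × 428 = 1712
  Σ(formed) = 3330 kJ
ΔH = Σ(broken) − Σ(formed) = 3416 − 3330 = +86 kJ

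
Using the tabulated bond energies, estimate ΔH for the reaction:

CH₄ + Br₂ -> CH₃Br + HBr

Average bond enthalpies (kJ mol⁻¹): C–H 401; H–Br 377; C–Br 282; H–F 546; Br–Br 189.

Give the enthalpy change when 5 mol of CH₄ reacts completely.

ΔH = −345 kJ

Bonds broken (reactants):
  Br–Br: 1 × 189 = 189
  C–H: 4 × 401 = 1604
  Σ(broken) = 1793 kJ
Bonds formed (products):
  C–Br: 1 × 282 = 282
  C–H: 3 × 401 = 1203
  H–Br: 1 × 377 = 377
  Σ(formed) = 1862 kJ
ΔH = Σ(broken) − Σ(formed) = 1793 − 1862 = −69 kJ
For 5× the reaction as written: 5 × (−69) = −345 kJ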